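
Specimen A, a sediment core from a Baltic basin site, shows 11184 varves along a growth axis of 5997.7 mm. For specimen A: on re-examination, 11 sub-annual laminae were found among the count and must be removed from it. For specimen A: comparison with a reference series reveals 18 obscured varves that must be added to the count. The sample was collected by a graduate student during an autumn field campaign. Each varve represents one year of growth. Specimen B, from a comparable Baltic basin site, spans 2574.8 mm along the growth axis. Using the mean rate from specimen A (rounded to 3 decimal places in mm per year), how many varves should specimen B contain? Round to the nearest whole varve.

Specimen A: correcting the raw count gives 11184 − 11 + 18 = 11191 true varves.
A: 5997.7 mm over 11191 years gives 5997.7 / 11191 ≈ 0.536 mm/year.
For B, 2574.8 / 0.536 = 4803.73 years ≈ 4804 varves.

4804 varves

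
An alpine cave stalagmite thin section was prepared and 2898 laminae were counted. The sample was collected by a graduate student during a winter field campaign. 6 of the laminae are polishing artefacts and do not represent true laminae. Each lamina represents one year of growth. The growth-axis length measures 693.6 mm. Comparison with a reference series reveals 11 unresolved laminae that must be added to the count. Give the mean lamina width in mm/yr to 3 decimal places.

Adjusted count: 2898 − 6 + 11 = 2903 laminae.
693.6 mm over 2903 years gives 693.6 / 2903 ≈ 0.239 mm/yr.

0.239 mm/yr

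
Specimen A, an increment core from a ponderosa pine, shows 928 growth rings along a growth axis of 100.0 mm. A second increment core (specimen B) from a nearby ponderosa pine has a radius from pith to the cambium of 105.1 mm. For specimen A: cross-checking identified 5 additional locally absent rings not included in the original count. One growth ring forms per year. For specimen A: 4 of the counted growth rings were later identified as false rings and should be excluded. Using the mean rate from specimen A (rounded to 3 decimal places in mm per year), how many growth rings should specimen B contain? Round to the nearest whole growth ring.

Specimen A: after corrections the count is 928 − 4 + 5 = 929 growth rings.
A: Mean rate = 100.0 mm / 929 years ≈ 0.108 mm/year.
For B, 105.1 / 0.108 = 973.15 years ≈ 973 growth rings.

973 growth rings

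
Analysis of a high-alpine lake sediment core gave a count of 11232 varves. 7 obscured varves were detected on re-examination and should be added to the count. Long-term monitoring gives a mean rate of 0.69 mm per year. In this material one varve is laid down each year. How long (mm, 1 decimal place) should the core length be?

7754.9 mm

Correcting the raw count gives 11232 + 7 = 11239 true varves.
11239 years at 0.69 mm/year gives 0.69 × 11239 = 7754.9 mm.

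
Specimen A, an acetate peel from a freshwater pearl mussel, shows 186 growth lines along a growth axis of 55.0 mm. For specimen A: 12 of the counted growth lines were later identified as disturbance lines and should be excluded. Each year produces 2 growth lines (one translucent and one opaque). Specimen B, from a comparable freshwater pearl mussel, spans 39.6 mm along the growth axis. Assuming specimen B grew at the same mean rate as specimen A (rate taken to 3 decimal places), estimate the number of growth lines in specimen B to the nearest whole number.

125 growth lines

Specimen A: correcting the raw count gives 186 − 12 = 174 true growth lines.
Specimen A: dividing by 2 growth lines per year: 174 / 2 = 87 years.
A: Extension rate ≈ 55.0 / 87 = 0.632 mm/year.
B spans 39.6 / 0.632 = 62.66 years; at 2 growth lines per year that is 62.66 × 2 ≈ 125 growth lines.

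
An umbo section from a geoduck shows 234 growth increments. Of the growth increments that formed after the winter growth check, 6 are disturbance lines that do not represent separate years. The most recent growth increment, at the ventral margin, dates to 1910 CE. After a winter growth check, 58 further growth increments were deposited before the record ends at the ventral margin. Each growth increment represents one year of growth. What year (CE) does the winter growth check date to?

1858 CE

58 growth increments formed after the winter growth check.
Removing the 6 false growth increments leaves 58 − 6 = 52 true growth increments beyond the winter growth check.
The growth increment at the ventral margin is 1910 CE, so the winter growth check dates to 1910 − 52 = 1858 CE.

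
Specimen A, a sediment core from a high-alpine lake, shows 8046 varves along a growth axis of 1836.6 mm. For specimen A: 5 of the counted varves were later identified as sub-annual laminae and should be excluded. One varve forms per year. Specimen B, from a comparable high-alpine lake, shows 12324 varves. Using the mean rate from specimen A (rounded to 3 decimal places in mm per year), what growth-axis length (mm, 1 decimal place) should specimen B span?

2809.9 mm

Specimen A: correcting the raw count gives 8046 − 5 = 8041 true varves.
A: 1836.6 mm over 8041 years gives 1836.6 / 8041 ≈ 0.228 mm per year.
Length of B = 0.228 × 12324 = 2809.9 mm.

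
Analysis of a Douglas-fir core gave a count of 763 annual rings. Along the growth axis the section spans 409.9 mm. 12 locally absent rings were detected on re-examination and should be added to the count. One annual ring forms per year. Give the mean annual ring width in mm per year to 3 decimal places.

0.529 mm per year

Adjusted count: 763 + 12 = 775 annual rings.
409.9 mm over 775 years gives 409.9 / 775 ≈ 0.529 mm per year.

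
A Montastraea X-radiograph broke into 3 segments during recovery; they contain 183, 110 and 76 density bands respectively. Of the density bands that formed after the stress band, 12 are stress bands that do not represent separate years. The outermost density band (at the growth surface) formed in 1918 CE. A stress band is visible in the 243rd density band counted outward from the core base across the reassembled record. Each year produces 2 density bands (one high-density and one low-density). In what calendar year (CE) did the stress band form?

1861 CE

Total density bands = 183 + 110 + 76 = 369.
369 − 243 = 126 density bands lie beyond the stress band toward the growth surface.
Removing the 12 false density bands leaves 126 − 12 = 114 true density bands beyond the stress band.
114 density bands at 2 per year is 114 / 2 = 57 years.
1918 − 57 = 1861 CE.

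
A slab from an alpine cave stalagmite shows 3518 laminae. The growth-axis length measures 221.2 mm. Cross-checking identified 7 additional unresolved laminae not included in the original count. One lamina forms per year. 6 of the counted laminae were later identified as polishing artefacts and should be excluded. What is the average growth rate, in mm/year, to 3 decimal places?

0.063 mm/year

After corrections the count is 3518 − 6 + 7 = 3519 laminae.
Extension rate ≈ 221.2 / 3519 = 0.063 mm/year.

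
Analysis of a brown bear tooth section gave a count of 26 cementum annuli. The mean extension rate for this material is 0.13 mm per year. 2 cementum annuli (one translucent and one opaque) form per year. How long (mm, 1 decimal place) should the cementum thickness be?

1.7 mm

Dividing by 2 cementum annuli per year: 26 / 2 = 13 years.
Length ≈ 0.13 × 13 = 1.7 mm.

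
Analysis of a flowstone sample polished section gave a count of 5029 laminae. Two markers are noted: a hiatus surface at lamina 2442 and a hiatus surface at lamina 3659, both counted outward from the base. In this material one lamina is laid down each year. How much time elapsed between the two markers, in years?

Separation: 3659 − 2442 = 1217 laminae.
One lamina per year makes the interval 1217 years.

1217 years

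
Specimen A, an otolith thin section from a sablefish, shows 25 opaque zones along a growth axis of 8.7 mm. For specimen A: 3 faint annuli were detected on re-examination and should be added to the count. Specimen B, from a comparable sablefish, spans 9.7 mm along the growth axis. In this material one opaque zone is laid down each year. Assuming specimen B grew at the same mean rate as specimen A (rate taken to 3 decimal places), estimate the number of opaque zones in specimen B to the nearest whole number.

Specimen A: true opaque zone count = 25 + 3 = 28.
A: Mean rate = 8.7 mm / 28 years ≈ 0.311 mm per year.
For B, 9.7 / 0.311 = 31.19 years ≈ 31 opaque zones.

31 opaque zones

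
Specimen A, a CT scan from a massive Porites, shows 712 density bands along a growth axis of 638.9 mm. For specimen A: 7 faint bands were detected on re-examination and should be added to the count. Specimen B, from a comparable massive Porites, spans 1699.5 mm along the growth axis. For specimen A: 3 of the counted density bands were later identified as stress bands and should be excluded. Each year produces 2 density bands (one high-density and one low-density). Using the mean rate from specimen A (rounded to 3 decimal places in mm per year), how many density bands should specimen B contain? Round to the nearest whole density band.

Specimen A: true density band count = 712 − 3 + 7 = 716.
Specimen A: 716 density bands at 2 per year is 716 / 2 = 358 years.
A: 638.9 mm over 358 years gives 638.9 / 358 ≈ 1.785 mm per year.
For B, 1699.5 / 1.785 = 952.10 years; at 2 density bands per year that is 952.10 × 2 ≈ 1904 density bands.

1904 density bands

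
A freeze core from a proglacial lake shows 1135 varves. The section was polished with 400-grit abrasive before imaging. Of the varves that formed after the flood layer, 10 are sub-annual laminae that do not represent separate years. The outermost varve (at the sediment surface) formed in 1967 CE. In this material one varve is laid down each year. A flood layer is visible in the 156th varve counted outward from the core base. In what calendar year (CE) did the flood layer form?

The flood layer sits at varve 156 from the core base, so 1135 − 156 = 979 varves formed after it.
Excluding 10 false varves: 979 − 10 = 969.
Counting back 969 years from 1967 CE places the flood layer in 1967 − 969 = 998 CE.

998 CE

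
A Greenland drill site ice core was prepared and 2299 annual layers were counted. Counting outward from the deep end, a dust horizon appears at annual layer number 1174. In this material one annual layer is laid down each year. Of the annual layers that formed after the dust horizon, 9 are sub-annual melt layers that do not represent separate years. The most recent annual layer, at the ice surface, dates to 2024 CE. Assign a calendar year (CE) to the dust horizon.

The dust horizon sits at annual layer 1174 from the deep end, so 2299 − 1174 = 1125 annual layers formed after it.
Removing the 9 false annual layers leaves 1125 − 9 = 1116 true annual layers beyond the dust horizon.
Counting back 1116 years from 2024 CE places the dust horizon in 2024 − 1116 = 908 CE.

908 CE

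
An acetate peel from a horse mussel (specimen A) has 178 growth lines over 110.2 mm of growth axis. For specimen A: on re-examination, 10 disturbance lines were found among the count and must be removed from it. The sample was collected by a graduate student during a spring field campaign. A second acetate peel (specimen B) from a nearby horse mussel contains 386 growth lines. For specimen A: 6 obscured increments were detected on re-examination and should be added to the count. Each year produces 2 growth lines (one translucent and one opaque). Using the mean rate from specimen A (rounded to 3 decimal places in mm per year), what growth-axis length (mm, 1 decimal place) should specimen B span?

244.5 mm

Specimen A: after corrections the count is 178 − 10 + 6 = 174 growth lines.
Specimen A: dividing by 2 growth lines per year: 174 / 2 = 87 years.
A: 110.2 mm over 87 years gives 110.2 / 87 ≈ 1.267 mm per year.
Specimen B: 386 growth lines at 2 per year is 386 / 2 = 193 years. For B, 1.267 mm/year × 193 years = 244.5 mm.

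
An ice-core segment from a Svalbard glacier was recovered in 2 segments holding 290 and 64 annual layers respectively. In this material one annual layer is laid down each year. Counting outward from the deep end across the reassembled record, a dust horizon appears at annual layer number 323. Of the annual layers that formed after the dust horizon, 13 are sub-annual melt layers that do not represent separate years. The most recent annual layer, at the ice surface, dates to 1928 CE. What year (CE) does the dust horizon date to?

Total annual layers = 290 + 64 = 354.
354 − 323 = 31 annual layers lie beyond the dust horizon toward the ice surface.
Excluding 13 false annual layers: 31 − 13 = 18.
The annual layer at the ice surface is 1928 CE, so the dust horizon dates to 1928 − 18 = 1910 CE.

1910 CE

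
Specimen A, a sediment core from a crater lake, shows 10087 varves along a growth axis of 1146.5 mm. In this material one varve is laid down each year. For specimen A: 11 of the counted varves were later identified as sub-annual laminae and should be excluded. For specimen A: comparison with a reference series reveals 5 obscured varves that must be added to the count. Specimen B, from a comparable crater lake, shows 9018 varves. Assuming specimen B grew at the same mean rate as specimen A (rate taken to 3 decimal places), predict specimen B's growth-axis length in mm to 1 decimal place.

1028.1 mm

Specimen A: after corrections the count is 10087 − 11 + 5 = 10081 varves.
A: Extension rate ≈ 1146.5 / 10081 = 0.114 mm/yr.
B's length ≈ 0.114 × 9018 = 1028.1 mm.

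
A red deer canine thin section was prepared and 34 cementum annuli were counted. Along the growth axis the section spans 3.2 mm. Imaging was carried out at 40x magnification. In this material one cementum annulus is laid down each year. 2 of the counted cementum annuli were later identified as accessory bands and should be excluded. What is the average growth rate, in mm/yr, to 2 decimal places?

True cementum annulus count = 34 − 2 = 32.
Mean rate = 3.2 mm / 32 years ≈ 0.10 mm/yr.

0.10 mm/yr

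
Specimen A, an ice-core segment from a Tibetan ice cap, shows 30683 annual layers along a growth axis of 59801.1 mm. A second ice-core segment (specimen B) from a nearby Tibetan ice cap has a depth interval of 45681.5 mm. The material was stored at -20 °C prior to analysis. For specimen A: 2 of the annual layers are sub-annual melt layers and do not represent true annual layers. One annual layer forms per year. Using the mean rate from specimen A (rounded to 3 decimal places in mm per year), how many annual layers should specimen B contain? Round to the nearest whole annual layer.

Specimen A: true annual layer count = 30683 − 2 = 30681.
A: 59801.1 mm over 30681 years gives 59801.1 / 30681 ≈ 1.949 mm per year.
For B, 45681.5 / 1.949 = 23438.43 years ≈ 23438 annual layers.

23438 annual layers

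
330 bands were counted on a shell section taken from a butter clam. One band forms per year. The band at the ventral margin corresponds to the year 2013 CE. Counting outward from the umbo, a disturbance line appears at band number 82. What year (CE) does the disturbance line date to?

1765 CE

330 − 82 = 248 bands lie beyond the disturbance line toward the ventral margin.
The band at the ventral margin is 2013 CE, so the disturbance line dates to 2013 − 248 = 1765 CE.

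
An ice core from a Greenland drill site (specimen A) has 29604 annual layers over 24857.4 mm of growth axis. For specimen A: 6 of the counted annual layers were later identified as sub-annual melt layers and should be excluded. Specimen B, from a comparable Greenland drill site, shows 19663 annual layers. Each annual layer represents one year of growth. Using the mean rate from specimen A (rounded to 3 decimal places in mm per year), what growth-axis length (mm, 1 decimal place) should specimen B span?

Specimen A: adjusted count: 29604 − 6 = 29598 annual layers.
A: Mean rate = 24857.4 mm / 29598 years ≈ 0.840 mm per year.
Length of B = 0.840 × 19663 = 16516.9 mm.

16516.9 mm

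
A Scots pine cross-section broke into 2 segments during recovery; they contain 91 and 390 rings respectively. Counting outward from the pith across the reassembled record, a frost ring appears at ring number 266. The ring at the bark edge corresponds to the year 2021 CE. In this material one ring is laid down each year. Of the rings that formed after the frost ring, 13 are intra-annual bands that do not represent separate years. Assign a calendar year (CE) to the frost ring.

Total rings = 91 + 390 = 481.
481 − 266 = 215 rings lie beyond the frost ring toward the bark edge.
Removing the 13 false rings leaves 215 − 13 = 202 true rings beyond the frost ring.
Counting back 202 years from 2021 CE places the frost ring in 2021 − 202 = 1819 CE.

1819 CE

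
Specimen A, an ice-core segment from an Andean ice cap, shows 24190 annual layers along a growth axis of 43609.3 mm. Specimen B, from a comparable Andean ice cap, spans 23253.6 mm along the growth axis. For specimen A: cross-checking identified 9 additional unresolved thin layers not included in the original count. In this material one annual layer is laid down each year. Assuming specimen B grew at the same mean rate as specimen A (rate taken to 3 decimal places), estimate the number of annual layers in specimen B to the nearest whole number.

Specimen A: adjusted count: 24190 + 9 = 24199 annual layers.
A: 43609.3 mm over 24199 years gives 43609.3 / 24199 ≈ 1.802 mm/year.
Specimen B: 23253.6 mm / 1.802 mm per year = 12904.33 years ≈ 12904 annual layers.

12904 annual layers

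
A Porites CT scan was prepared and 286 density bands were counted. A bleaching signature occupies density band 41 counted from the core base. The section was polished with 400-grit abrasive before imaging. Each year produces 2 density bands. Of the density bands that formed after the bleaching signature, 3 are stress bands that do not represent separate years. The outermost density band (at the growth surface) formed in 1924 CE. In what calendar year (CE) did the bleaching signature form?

286 − 41 = 245 density bands lie beyond the bleaching signature toward the growth surface.
245 − 3 false = 242 true density bands after the bleaching signature.
With 2 density bands per year, 242 / 2 = 121 years.
Counting back 121 years from 1924 CE places the bleaching signature in 1924 − 121 = 1803 CE.

1803 CE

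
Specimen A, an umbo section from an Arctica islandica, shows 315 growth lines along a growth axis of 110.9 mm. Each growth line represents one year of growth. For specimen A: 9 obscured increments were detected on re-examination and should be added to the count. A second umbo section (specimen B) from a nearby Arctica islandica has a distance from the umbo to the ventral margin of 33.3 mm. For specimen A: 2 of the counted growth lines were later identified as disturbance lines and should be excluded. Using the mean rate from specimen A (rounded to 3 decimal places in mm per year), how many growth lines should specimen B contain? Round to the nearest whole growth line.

97 growth lines

Specimen A: adjusted count: 315 − 2 + 9 = 322 growth lines.
A: Mean rate = 110.9 mm / 322 years ≈ 0.344 mm per year.
B spans 33.3 / 0.344 = 96.80 years ≈ 97 growth lines.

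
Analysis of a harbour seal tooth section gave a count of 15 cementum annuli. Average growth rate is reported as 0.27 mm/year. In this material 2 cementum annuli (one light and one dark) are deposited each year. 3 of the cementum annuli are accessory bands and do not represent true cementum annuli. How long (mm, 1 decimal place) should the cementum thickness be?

Correcting the raw count gives 15 − 3 = 12 true cementum annuli.
12 cementum annuli at 2 per year is 12 / 2 = 6 years.
Predicted length = 0.27 mm/year × 6 years = 1.6 mm.

1.6 mm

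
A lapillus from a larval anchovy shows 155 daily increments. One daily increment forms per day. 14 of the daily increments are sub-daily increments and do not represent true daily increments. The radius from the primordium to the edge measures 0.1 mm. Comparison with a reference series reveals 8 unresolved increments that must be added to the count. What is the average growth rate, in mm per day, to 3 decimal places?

After corrections the count is 155 − 14 + 8 = 149 daily increments.
Extension rate ≈ 0.1 / 149 = 0.001 mm per day.

0.001 mm per day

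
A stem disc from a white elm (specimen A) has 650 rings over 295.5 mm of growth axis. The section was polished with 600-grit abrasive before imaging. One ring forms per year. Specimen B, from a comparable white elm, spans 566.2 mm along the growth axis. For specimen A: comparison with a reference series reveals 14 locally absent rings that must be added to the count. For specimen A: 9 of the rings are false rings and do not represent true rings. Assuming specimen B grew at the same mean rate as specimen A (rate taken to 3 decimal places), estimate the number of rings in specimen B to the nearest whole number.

Specimen A: after corrections the count is 650 − 9 + 14 = 655 rings.
A: 295.5 mm over 655 years gives 295.5 / 655 ≈ 0.451 mm/yr.
Specimen B: 566.2 mm / 0.451 mm per year = 1255.43 years ≈ 1255 rings.

1255 rings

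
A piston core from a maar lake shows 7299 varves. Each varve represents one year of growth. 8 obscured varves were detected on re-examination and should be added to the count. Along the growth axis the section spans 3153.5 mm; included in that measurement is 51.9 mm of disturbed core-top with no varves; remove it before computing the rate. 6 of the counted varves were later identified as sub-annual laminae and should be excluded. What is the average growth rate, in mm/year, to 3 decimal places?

0.425 mm/year

True varve count = 7299 − 6 + 8 = 7301.
Removing the 51.9 mm offcut leaves 3153.5 − 51.9 = 3101.6 mm.
Extension rate ≈ 3101.6 / 7301 = 0.425 mm/year.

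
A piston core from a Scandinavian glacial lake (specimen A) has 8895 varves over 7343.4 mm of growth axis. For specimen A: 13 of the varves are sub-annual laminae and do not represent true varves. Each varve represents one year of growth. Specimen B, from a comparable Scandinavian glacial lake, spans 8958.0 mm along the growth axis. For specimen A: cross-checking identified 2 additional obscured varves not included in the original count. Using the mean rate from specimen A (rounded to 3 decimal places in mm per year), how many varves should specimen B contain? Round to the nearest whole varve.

Specimen A: true varve count = 8895 − 13 + 2 = 8884.
A: Mean rate = 7343.4 mm / 8884 years ≈ 0.827 mm per year.
For B, 8958.0 / 0.827 = 10831.92 years ≈ 10832 varves.

10832 varves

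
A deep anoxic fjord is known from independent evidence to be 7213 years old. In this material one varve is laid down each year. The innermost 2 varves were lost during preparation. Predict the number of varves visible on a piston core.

One varve per year gives 7213 varves over 7213 years.
7213 − 2 missed = 7211 varves expected in the prepared section.

7211 varves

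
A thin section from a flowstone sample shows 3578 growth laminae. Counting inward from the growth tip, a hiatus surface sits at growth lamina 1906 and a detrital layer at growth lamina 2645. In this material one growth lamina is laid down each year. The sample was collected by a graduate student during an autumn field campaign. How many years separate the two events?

The two markers are separated by 2645 − 1906 = 739 growth laminae.
One growth lamina per year makes the interval 739 years.

739 yr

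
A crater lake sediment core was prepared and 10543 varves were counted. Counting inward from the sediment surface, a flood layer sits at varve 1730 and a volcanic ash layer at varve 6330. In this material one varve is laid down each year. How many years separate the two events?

6330 − 1730 = 4600 varves lie between the two events.
One varve per year makes the interval 4600 years.

4600 yr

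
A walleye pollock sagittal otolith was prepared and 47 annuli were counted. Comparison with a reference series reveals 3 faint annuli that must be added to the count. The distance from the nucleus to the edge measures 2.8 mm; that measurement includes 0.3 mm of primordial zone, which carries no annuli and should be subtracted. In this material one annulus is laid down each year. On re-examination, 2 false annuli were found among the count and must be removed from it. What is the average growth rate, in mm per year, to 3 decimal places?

0.052 mm per year

Correcting the raw count gives 47 − 2 + 3 = 48 true annuli.
Removing the 0.3 mm offcut leaves 2.8 − 0.3 = 2.5 mm.
2.5 mm over 48 years gives 2.5 / 48 ≈ 0.052 mm per year.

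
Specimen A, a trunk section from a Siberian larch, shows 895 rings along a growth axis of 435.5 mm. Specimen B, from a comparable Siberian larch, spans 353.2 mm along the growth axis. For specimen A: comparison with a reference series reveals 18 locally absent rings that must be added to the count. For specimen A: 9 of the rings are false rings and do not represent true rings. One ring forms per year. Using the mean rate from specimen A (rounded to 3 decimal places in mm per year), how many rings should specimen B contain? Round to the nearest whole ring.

Specimen A: correcting the raw count gives 895 − 9 + 18 = 904 true rings.
A: Extension rate ≈ 435.5 / 904 = 0.482 mm/year.
B spans 353.2 / 0.482 = 732.78 years ≈ 733 rings.

733 rings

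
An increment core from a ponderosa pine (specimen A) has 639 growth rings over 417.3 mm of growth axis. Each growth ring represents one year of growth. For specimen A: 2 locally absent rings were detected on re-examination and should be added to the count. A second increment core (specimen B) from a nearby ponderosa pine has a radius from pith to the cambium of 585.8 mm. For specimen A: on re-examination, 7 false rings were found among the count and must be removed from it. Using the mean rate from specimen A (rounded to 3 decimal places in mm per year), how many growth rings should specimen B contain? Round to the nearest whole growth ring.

890 growth rings

Specimen A: adjusted count: 639 − 7 + 2 = 634 growth rings.
A: Extension rate ≈ 417.3 / 634 = 0.658 mm per year.
B spans 585.8 / 0.658 = 890.27 years ≈ 890 growth rings.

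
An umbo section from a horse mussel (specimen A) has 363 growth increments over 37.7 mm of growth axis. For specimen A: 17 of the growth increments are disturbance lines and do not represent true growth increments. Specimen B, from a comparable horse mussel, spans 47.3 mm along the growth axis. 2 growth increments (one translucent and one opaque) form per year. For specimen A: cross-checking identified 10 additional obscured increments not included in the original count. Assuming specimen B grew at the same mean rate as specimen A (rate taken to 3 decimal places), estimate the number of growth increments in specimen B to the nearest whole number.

446 growth increments

Specimen A: after corrections the count is 363 − 17 + 10 = 356 growth increments.
Specimen A: 356 growth increments at 2 per year is 356 / 2 = 178 years.
A: 37.7 mm over 178 years gives 37.7 / 178 ≈ 0.212 mm per year.
For B, 47.3 / 0.212 = 223.11 years; at 2 growth increments per year that is 223.11 × 2 ≈ 446 growth increments.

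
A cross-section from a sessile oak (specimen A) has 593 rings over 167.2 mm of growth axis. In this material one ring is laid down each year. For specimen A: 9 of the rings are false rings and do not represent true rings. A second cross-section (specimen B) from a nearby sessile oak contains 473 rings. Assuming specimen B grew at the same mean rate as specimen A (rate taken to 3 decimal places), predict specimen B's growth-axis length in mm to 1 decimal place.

Specimen A: true ring count = 593 − 9 = 584.
A: Extension rate ≈ 167.2 / 584 = 0.286 mm/yr.
For B, 0.286 mm/year × 473 years = 135.3 mm.

135.3 mm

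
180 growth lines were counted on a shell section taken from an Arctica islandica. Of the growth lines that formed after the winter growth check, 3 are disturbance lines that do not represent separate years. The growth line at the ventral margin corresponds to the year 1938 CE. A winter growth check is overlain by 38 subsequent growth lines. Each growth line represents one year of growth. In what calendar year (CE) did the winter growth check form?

1903 CE

38 growth lines post-date the winter growth check.
Excluding 3 false growth lines: 38 − 3 = 35.
1938 − 35 = 1903 CE.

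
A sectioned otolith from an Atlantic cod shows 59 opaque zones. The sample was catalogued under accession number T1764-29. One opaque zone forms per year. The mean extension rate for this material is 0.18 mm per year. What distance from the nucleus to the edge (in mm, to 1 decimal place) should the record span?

10.6 mm

The record spans 59 years at 0.18 mm per year.
59 years at 0.18 mm/year gives 0.18 × 59 = 10.6 mm.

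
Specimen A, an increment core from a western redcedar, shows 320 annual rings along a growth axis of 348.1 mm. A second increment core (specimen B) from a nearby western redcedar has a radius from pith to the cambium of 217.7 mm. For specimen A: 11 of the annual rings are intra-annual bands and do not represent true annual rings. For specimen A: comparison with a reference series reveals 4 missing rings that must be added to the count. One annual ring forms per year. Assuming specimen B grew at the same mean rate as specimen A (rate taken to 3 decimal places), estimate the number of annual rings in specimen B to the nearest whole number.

196 annual rings

Specimen A: adjusted count: 320 − 11 + 4 = 313 annual rings.
A: Mean rate = 348.1 mm / 313 years ≈ 1.112 mm/year.
For B, 217.7 / 1.112 = 195.77 years ≈ 196 annual rings.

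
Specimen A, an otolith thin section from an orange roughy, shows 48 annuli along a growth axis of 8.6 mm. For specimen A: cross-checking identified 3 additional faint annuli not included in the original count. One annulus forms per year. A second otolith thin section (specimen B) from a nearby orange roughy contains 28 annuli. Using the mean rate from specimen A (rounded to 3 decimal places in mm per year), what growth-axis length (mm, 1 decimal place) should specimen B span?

4.7 mm

Specimen A: correcting the raw count gives 48 + 3 = 51 true annuli.
A: 8.6 mm over 51 years gives 8.6 / 51 ≈ 0.169 mm/yr.
Length of B = 0.169 × 28 = 4.7 mm.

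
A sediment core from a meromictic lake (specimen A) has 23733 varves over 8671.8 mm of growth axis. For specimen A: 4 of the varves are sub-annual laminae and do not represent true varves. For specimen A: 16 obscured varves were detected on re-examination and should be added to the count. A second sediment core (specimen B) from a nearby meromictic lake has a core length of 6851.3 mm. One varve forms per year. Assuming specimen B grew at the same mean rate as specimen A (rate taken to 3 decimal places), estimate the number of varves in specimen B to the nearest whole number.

18771 varves

Specimen A: true varve count = 23733 − 4 + 16 = 23745.
A: 8671.8 mm over 23745 years gives 8671.8 / 23745 ≈ 0.365 mm per year.
B spans 6851.3 / 0.365 = 18770.68 years ≈ 18771 varves.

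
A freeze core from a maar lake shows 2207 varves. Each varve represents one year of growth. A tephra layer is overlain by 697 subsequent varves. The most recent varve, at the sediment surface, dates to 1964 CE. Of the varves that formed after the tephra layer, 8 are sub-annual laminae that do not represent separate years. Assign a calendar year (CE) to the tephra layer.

There are 697 varves younger than the tephra layer.
697 − 8 false = 689 true varves after the tephra layer.
1964 − 689 = 1275 CE.

1275 CE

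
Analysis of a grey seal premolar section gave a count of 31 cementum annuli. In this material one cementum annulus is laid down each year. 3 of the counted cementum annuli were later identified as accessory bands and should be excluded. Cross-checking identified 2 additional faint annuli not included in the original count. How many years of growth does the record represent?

After corrections the count is 31 − 3 + 2 = 30 cementum annuli.
At one cementum annulus per year, that is 30 years.

30 yr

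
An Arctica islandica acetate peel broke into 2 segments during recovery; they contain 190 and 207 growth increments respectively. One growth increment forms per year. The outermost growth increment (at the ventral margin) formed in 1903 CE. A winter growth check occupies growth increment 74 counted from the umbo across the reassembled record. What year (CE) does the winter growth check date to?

1580 CE

Total growth increments = 190 + 207 = 397.
397 − 74 = 323 growth increments lie beyond the winter growth check toward the ventral margin.
1903 − 323 = 1580 CE.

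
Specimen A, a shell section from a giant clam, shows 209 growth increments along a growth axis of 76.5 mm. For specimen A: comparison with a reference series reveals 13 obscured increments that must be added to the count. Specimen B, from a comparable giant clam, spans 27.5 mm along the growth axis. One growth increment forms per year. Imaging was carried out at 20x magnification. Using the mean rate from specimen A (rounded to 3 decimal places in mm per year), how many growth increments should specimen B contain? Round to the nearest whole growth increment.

80 growth increments

Specimen A: adjusted count: 209 + 13 = 222 growth increments.
A: Mean rate = 76.5 mm / 222 years ≈ 0.345 mm/year.
Specimen B: 27.5 mm / 0.345 mm per year = 79.71 years ≈ 80 growth increments.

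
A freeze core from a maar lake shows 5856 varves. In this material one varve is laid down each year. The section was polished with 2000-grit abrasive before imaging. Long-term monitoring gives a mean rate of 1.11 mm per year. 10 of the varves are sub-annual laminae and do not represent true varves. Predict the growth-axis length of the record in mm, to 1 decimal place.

6489.1 mm

True varve count = 5856 − 10 = 5846.
5846 years at 1.11 mm/year gives 1.11 × 5846 = 6489.1 mm.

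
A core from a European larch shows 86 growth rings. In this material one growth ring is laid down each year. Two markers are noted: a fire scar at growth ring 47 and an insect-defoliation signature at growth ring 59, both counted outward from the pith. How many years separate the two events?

The two markers are separated by 59 − 47 = 12 growth rings.
At one growth ring per year, 12 years elapsed between them.

12 yr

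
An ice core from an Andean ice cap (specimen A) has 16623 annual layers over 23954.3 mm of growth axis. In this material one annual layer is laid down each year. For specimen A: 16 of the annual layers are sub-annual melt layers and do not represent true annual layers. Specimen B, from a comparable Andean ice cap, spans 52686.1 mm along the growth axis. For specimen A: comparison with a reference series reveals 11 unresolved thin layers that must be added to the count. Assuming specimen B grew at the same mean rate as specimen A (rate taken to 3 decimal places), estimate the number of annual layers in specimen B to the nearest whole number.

Specimen A: true annual layer count = 16623 − 16 + 11 = 16618.
A: Mean rate = 23954.3 mm / 16618 years ≈ 1.441 mm/yr.
Specimen B: 52686.1 mm / 1.441 mm per year = 36562.18 years ≈ 36562 annual layers.

36562 annual layers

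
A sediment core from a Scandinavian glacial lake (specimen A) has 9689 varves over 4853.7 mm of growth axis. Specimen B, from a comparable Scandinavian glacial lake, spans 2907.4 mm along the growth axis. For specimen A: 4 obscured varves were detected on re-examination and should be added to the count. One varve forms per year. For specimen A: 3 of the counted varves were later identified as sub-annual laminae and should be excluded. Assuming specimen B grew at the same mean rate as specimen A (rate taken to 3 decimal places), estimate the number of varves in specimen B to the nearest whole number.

5803 varves

Specimen A: adjusted count: 9689 − 3 + 4 = 9690 varves.
A: 4853.7 mm over 9690 years gives 4853.7 / 9690 ≈ 0.501 mm/yr.
B spans 2907.4 / 0.501 = 5803.19 years ≈ 5803 varves.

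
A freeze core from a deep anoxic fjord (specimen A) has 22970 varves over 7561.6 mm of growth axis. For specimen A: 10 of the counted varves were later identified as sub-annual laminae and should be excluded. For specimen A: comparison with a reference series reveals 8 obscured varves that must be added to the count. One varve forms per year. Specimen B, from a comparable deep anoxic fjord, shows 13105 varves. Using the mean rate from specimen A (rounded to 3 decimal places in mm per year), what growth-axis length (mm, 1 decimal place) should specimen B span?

Specimen A: true varve count = 22970 − 10 + 8 = 22968.
A: Extension rate ≈ 7561.6 / 22968 = 0.329 mm/year.
Length of B = 0.329 × 13105 = 4311.5 mm.

4311.5 mm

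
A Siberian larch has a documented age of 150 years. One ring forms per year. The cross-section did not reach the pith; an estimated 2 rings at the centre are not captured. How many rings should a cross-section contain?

148 rings

Expected rings over 150 years: 150.
150 − 2 missed = 148 rings expected in the prepared section.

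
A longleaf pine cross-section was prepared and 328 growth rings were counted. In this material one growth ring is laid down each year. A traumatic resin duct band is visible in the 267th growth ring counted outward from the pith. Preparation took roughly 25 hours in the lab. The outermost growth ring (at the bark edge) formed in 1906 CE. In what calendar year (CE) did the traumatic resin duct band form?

1845 CE

Between growth ring 267 and the bark edge there are 328 − 267 = 61 growth rings.
1906 − 61 = 1845 CE.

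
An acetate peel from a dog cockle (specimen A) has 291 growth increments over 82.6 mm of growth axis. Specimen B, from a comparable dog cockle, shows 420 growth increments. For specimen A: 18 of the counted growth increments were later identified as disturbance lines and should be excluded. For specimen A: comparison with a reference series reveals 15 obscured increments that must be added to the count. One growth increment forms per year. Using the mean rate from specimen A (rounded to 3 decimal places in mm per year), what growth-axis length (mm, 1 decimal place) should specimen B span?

120.5 mm

Specimen A: true growth increment count = 291 − 18 + 15 = 288.
A: Mean rate = 82.6 mm / 288 years ≈ 0.287 mm/year.
For B, 0.287 mm/year × 420 years = 120.5 mm.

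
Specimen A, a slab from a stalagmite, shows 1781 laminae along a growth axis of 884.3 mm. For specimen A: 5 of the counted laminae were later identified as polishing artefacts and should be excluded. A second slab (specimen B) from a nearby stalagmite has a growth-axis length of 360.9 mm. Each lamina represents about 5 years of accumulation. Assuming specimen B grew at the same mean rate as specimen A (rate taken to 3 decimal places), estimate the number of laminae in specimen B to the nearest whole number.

722 laminae

Specimen A: true lamina count = 1781 − 5 = 1776.
Specimen A: multiplying by 5 years per lamina: 1776 × 5 = 8880 years.
A: Mean rate = 884.3 mm / 8880 years ≈ 0.100 mm/year.
Specimen B: 360.9 mm / 0.100 mm per year = 3609.00 years; at 5 years per lamina that is 3609.00 / 5 ≈ 722 laminae.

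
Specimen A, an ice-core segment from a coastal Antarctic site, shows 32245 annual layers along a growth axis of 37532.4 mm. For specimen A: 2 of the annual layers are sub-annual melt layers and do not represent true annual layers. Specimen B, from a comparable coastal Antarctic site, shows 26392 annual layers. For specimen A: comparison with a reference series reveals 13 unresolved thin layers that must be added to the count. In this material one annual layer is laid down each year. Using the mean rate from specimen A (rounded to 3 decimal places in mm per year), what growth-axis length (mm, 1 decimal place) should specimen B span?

30720.3 mm

Specimen A: adjusted count: 32245 − 2 + 13 = 32256 annual layers.
A: 37532.4 mm over 32256 years gives 37532.4 / 32256 ≈ 1.164 mm/year.
Length of B = 1.164 × 26392 = 30720.3 mm.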